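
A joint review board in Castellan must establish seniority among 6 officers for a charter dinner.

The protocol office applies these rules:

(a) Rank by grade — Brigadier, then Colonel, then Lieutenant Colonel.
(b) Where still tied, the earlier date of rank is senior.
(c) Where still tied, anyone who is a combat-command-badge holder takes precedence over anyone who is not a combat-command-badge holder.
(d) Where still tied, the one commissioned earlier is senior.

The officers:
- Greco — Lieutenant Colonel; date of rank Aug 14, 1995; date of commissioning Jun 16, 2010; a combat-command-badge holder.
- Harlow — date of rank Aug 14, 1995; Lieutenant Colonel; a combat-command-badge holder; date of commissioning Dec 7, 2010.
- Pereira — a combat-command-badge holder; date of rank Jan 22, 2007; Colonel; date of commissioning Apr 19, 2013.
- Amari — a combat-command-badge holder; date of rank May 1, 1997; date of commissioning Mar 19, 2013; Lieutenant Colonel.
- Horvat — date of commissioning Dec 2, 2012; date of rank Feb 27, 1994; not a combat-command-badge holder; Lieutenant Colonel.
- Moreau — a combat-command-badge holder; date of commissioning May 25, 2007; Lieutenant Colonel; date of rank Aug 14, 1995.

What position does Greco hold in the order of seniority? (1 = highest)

By grade: Pereira (Colonel); then Horvat, Moreau, Greco, Harlow and Amari (Lieutenant Colonel).
Among Horvat, Moreau, Greco, Harlow and Amari, by date of rank (earlier first): Horvat (Feb 27, 1994) before Moreau, Greco and Harlow (Aug 14, 1995) before Amari (May 1, 1997).
Moreau, Greco and Harlow are each a combat-command-badge holder, so the next rule applies.
Among Moreau, Greco and Harlow, by date of commissioning (earlier first): Moreau (May 25, 2007) before Greco (Jun 16, 2010) before Harlow (Dec 7, 2010).
Order: Pereira, Horvat, Moreau, Greco, Harlow, Amari. So position 4.

4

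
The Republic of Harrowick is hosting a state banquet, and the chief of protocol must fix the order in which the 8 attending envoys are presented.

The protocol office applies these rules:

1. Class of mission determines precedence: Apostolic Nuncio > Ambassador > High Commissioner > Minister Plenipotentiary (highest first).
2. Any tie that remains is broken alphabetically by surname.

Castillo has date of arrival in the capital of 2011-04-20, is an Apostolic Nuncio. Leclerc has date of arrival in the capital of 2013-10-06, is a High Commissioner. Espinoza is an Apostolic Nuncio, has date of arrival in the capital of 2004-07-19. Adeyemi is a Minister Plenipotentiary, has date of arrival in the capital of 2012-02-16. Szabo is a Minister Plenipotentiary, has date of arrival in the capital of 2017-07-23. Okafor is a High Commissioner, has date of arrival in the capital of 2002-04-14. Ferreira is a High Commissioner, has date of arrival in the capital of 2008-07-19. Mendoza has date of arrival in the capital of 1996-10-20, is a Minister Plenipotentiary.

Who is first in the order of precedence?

Castillo

By class of mission: Castillo and Espinoza (Apostolic Nuncio); then Ferreira, Leclerc and Okafor (High Commissioner); then Adeyemi, Mendoza and Szabo (Minister Plenipotentiary).
Among Castillo and Espinoza, alphabetically by surname: Castillo before Espinoza.
Among Ferreira, Leclerc and Okafor, alphabetically by surname: Ferreira before Leclerc before Okafor.
Among Adeyemi, Mendoza and Szabo, alphabetically by surname: Adeyemi before Mendoza before Szabo.
Order: Castillo, Espinoza, Ferreira, Leclerc, Okafor, Adeyemi, Mendoza, Szabo.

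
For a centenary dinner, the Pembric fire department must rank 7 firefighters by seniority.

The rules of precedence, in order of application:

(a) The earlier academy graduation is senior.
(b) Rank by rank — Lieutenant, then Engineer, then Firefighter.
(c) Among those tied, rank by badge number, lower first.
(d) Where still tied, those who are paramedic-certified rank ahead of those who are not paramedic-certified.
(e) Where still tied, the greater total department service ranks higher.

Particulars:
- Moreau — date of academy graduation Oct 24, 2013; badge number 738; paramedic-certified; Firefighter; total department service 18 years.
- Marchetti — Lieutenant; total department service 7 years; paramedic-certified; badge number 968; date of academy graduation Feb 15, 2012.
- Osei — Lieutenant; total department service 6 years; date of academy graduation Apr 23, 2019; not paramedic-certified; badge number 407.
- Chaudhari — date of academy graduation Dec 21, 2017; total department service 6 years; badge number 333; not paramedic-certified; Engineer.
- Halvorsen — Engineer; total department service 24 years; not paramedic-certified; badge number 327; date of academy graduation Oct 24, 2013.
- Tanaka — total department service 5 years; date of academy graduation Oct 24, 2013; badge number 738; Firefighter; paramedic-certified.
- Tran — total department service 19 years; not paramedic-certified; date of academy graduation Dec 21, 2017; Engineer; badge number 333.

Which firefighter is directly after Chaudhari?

By date of academy graduation (earlier first): Marchetti (Feb 15, 2012); then Halvorsen, Moreau and Tanaka (each Oct 24, 2013); then Tran and Chaudhari (both Dec 21, 2017); then Osei (Apr 23, 2019).
Among Halvorsen, Moreau and Tanaka, by rank: Halvorsen (Engineer) before Moreau and Tanaka (Firefighter).
Moreau and Tanaka both have badge number 738, so the next rule applies.
Moreau and Tanaka are each paramedic-certified, so the next rule applies.
Among Moreau and Tanaka, by total department service (higher first): Moreau (18 years) before Tanaka (5 years).
Tran and Chaudhari are each Engineer, so the next rule applies.
Tran and Chaudhari both have badge number 333, so the next rule applies.
Tran and Chaudhari are each not paramedic-certified, so the next rule applies.
Among Tran and Chaudhari, by total department service (higher first): Tran (19 years) before Chaudhari (6 years).
Order: Marchetti, Halvorsen, Moreau, Tanaka, Tran, Chaudhari, Osei.

Osei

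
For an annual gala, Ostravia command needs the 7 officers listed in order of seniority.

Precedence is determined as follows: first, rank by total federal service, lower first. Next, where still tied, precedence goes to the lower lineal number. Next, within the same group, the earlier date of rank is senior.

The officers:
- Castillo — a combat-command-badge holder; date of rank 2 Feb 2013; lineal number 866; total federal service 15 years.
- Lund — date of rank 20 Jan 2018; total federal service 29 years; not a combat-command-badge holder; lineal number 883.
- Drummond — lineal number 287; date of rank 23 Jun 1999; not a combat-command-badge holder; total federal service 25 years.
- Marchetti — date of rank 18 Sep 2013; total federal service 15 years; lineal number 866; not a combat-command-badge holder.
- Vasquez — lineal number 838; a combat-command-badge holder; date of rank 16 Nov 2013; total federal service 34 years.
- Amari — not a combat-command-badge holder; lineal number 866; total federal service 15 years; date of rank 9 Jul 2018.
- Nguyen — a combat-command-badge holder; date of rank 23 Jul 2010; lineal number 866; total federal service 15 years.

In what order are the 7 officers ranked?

By total federal service (lower first): Nguyen, Castillo, Marchetti and Amari (each 15 years); then Drummond (25 years); then Lund (29 years); then Vasquez (34 years).
Nguyen, Castillo, Marchetti and Amari all have lineal number 866, so the next rule applies.
Among Nguyen, Castillo, Marchetti and Amari, by date of rank (earlier first): Nguyen (23 Jul 2010) before Castillo (2 Feb 2013) before Marchetti (18 Sep 2013) before Amari (9 Jul 2018).
Full order: Nguyen, Castillo, Marchetti, Amari, Drummond, Lund, Vasquez.

Nguyen, Castillo, Marchetti, Amari, Drummond, Lund, Vasquez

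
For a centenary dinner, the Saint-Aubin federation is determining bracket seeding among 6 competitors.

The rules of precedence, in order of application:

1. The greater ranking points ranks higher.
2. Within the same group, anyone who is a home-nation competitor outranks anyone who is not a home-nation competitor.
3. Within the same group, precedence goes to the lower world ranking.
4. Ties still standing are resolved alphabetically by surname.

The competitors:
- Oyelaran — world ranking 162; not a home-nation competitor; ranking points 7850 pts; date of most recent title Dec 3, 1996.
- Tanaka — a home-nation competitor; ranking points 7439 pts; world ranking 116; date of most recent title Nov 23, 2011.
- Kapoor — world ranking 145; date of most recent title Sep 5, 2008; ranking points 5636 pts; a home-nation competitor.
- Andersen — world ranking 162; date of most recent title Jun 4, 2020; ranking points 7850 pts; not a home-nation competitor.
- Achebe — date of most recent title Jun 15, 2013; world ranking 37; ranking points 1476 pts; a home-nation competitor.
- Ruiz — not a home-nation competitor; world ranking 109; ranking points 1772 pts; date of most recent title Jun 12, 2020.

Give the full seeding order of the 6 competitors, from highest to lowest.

Andersen, Oyelaran, Tanaka, Kapoor, Ruiz, Achebe

By ranking points (higher first): Andersen and Oyelaran (both 7850 pts); then Tanaka (7439 pts); then Kapoor (5636 pts); then Ruiz (1772 pts); then Achebe (1476 pts).
Andersen and Oyelaran are each not a home-nation competitor, so the next rule applies.
Andersen and Oyelaran both have world ranking 162, so the next rule applies.
Among Andersen and Oyelaran, alphabetically by surname: Andersen before Oyelaran.
Full order: Andersen, Oyelaran, Tanaka, Kapoor, Ruiz, Achebe.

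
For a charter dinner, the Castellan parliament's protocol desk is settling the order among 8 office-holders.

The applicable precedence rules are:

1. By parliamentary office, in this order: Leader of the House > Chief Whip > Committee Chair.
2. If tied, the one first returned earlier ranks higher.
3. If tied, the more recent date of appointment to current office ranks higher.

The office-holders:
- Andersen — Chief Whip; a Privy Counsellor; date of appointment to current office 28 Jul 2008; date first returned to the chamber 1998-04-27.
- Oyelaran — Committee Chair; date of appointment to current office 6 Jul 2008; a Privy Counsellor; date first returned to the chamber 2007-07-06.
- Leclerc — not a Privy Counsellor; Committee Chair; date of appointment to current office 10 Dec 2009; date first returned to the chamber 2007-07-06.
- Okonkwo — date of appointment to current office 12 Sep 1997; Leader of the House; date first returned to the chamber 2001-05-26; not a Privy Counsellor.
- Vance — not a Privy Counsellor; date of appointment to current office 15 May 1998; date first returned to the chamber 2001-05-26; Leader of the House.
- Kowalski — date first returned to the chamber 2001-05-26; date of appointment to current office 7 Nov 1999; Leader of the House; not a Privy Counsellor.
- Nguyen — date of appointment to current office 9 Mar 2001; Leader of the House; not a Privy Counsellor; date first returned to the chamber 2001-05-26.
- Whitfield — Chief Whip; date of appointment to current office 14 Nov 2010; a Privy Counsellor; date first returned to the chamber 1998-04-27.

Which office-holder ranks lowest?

Oyelaran

By parliamentary office: Nguyen, Kowalski, Vance and Okonkwo (Leader of the House); then Whitfield and Andersen (Chief Whip); then Leclerc and Oyelaran (Committee Chair).
Nguyen, Kowalski, Vance and Okonkwo all have date first returned to the chamber 2001-05-26, so the next rule applies.
Among Nguyen, Kowalski, Vance and Okonkwo, by date of appointment to current office (later first): Nguyen (9 Mar 2001) before Kowalski (7 Nov 1999) before Vance (15 May 1998) before Okonkwo (12 Sep 1997).
Whitfield and Andersen both have date first returned to the chamber 1998-04-27, so the next rule applies.
Among Whitfield and Andersen, by date of appointment to current office (later first): Whitfield (14 Nov 2010) before Andersen (28 Jul 2008).
Leclerc and Oyelaran both have date first returned to the chamber 2007-07-06, so the next rule applies.
Among Leclerc and Oyelaran, by date of appointment to current office (later first): Leclerc (10 Dec 2009) before Oyelaran (6 Jul 2008).
Order: Nguyen, Kowalski, Vance, Okonkwo, Whitfield, Andersen, Leclerc, Oyelaran.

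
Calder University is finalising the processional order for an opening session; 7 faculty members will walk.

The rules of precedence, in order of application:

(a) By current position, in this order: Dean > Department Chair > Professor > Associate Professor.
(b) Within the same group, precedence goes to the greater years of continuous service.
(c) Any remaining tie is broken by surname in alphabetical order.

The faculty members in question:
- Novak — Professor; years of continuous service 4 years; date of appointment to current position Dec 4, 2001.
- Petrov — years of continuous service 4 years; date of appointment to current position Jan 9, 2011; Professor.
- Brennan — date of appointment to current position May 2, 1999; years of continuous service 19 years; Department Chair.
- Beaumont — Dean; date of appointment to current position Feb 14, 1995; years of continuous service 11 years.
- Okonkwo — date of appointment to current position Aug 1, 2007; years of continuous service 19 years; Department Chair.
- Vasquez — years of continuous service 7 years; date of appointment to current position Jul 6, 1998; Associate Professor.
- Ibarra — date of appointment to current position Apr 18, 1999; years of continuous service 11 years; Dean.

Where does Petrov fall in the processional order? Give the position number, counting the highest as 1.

6

By current position: Beaumont and Ibarra (Dean); then Brennan and Okonkwo (Department Chair); then Novak and Petrov (Professor); then Vasquez (Associate Professor).
Beaumont and Ibarra both have years of continuous service 11 years, so the next rule applies.
Among Beaumont and Ibarra, alphabetically by surname: Beaumont before Ibarra.
Brennan and Okonkwo both have years of continuous service 19 years, so the next rule applies.
Among Brennan and Okonkwo, alphabetically by surname: Brennan before Okonkwo.
Novak and Petrov both have years of continuous service 4 years, so the next rule applies.
Among Novak and Petrov, alphabetically by surname: Novak before Petrov.
Order: Beaumont, Ibarra, Brennan, Okonkwo, Novak, Petrov, Vasquez. So position 6.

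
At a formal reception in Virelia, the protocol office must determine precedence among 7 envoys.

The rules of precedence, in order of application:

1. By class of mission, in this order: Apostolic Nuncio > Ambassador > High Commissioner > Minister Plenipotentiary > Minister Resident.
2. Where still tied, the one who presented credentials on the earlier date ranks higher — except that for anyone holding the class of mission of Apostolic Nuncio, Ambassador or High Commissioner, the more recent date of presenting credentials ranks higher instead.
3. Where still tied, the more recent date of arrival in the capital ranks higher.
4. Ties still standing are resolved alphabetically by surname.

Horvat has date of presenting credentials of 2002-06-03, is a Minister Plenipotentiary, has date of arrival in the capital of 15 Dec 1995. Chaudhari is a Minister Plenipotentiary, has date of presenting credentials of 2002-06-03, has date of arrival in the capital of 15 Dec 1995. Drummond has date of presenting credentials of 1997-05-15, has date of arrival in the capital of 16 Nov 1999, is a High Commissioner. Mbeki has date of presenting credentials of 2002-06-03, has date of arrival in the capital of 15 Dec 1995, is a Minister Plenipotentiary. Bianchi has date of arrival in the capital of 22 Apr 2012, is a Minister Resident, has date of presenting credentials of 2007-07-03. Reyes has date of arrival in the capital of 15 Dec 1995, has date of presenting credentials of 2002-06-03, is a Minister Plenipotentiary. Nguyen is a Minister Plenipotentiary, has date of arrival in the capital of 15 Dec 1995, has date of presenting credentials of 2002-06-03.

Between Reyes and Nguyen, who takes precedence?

Nguyen

By class of mission: Drummond (High Commissioner); then Chaudhari, Horvat, Mbeki, Nguyen and Reyes (Minister Plenipotentiary); then Bianchi (Minister Resident).
Chaudhari, Horvat, Mbeki, Nguyen and Reyes all have date of presenting credentials 2002-06-03, so the next rule applies.
Chaudhari, Horvat, Mbeki, Nguyen and Reyes all have date of arrival in the capital 15 Dec 1995, so the next rule applies.
Among Chaudhari, Horvat, Mbeki, Nguyen and Reyes, alphabetically by surname: Chaudhari before Horvat before Mbeki before Nguyen before Reyes.
So Nguyen takes precedence.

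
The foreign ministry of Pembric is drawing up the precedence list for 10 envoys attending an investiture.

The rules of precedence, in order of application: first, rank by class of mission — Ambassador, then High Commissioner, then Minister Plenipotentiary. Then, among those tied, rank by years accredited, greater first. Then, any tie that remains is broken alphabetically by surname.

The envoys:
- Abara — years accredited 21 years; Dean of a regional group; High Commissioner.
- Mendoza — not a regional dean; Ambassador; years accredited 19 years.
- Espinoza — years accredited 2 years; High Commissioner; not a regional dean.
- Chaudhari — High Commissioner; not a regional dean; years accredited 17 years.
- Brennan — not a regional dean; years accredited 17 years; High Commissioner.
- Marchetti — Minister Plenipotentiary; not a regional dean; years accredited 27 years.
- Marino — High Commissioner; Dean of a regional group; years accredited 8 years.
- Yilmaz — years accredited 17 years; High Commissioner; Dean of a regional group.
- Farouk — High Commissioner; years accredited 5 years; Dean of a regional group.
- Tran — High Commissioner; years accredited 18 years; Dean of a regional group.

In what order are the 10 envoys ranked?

Mendoza, Abara, Tran, Brennan, Chaudhari, Yilmaz, Marino, Farouk, Espinoza, Marchetti

By class of mission: Mendoza (Ambassador); then Abara, Tran, Brennan, Chaudhari, Yilmaz, Marino, Farouk and Espinoza (High Commissioner); then Marchetti (Minister Plenipotentiary).
Among Abara, Tran, Brennan, Chaudhari, Yilmaz, Marino, Farouk and Espinoza, by years accredited (higher first): Abara (21 years) before Tran (18 years) before Brennan, Chaudhari and Yilmaz (17 years) before Marino (8 years) before Farouk (5 years) before Espinoza (2 years).
Among Brennan, Chaudhari and Yilmaz, alphabetically by surname: Brennan before Chaudhari before Yilmaz.
Full order: Mendoza, Abara, Tran, Brennan, Chaudhari, Yilmaz, Marino, Farouk, Espinoza, Marchetti.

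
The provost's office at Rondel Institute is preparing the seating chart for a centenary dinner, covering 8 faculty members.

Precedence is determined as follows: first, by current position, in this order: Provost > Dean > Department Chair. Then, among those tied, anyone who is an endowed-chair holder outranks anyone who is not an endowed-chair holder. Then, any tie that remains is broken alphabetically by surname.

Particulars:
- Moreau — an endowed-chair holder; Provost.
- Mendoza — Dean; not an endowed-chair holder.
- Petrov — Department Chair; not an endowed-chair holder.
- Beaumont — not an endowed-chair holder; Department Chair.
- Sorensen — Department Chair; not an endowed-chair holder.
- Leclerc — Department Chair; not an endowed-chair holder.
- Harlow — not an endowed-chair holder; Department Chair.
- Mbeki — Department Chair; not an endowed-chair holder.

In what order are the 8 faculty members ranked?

Moreau, Mendoza, Beaumont, Harlow, Leclerc, Mbeki, Petrov, Sorensen

By current position: Moreau (Provost); then Mendoza (Dean); then Beaumont, Harlow, Leclerc, Mbeki, Petrov and Sorensen (Department Chair).
Beaumont, Harlow, Leclerc, Mbeki, Petrov and Sorensen are each not an endowed-chair holder, so the next rule applies.
Among Beaumont, Harlow, Leclerc, Mbeki, Petrov and Sorensen, alphabetically by surname: Beaumont before Harlow before Leclerc before Mbeki before Petrov before Sorensen.
Full order: Moreau, Mendoza, Beaumont, Harlow, Leclerc, Mbeki, Petrov, Sorensen.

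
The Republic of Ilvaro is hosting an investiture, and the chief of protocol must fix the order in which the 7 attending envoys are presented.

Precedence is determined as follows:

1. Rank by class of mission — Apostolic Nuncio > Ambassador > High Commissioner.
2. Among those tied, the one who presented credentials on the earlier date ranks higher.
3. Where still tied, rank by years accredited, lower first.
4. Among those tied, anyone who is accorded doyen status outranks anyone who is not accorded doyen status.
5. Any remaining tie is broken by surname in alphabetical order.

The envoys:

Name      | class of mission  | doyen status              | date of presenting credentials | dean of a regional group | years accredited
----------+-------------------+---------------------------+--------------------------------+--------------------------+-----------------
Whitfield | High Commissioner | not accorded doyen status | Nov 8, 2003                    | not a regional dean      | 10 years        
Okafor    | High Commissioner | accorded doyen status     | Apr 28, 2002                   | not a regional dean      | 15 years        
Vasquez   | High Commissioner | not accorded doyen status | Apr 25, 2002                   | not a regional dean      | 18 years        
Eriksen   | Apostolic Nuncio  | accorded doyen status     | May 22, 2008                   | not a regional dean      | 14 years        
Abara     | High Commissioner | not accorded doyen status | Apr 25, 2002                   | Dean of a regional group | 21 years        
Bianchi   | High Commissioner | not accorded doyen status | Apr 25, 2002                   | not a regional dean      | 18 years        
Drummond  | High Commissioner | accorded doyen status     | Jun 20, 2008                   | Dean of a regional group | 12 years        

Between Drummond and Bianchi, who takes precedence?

By class of mission: Eriksen (Apostolic Nuncio); then Bianchi, Vasquez, Abara, Okafor, Whitfield and Drummond (High Commissioner).
Among Bianchi, Vasquez, Abara, Okafor, Whitfield and Drummond, by date of presenting credentials (earlier first): Bianchi, Vasquez and Abara (Apr 25, 2002) before Okafor (Apr 28, 2002) before Whitfield (Nov 8, 2003) before Drummond (Jun 20, 2008).
Among Bianchi, Vasquez and Abara, by years accredited (lower first): Bianchi and Vasquez (18 years) before Abara (21 years).
Bianchi and Vasquez are each not accorded doyen status, so the next rule applies.
Among Bianchi and Vasquez, alphabetically by surname: Bianchi before Vasquez.
So Bianchi takes precedence.

Bianchi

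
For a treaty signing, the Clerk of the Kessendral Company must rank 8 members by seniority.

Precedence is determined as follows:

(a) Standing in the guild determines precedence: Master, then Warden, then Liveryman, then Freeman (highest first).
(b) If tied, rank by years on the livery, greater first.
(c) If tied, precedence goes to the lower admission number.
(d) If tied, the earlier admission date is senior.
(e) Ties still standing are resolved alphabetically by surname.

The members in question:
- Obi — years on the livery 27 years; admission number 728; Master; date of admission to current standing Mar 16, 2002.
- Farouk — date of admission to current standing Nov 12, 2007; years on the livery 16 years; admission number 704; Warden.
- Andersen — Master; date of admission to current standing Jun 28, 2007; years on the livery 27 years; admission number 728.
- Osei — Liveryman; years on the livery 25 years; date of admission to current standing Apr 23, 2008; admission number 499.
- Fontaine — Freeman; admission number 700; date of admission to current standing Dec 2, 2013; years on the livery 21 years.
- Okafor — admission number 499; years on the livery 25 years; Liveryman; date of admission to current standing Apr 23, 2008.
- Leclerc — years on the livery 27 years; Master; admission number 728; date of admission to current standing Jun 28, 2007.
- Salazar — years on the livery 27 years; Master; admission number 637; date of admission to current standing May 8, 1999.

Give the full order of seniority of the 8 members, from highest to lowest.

By standing in the guild: Salazar, Obi, Andersen and Leclerc (Master); then Farouk (Warden); then Okafor and Osei (Liveryman); then Fontaine (Freeman).
Salazar, Obi, Andersen and Leclerc all have years on the livery 27 years, so the next rule applies.
Among Salazar, Obi, Andersen and Leclerc, by admission number (lower first): Salazar (637) before Obi, Andersen and Leclerc (728).
Among Obi, Andersen and Leclerc, by date of admission to current standing (earlier first): Obi (Mar 16, 2002) before Andersen and Leclerc (Jun 28, 2007).
Among Andersen and Leclerc, alphabetically by surname: Andersen before Leclerc.
Okafor and Osei both have years on the livery 25 years, so the next rule applies.
Okafor and Osei both have admission number 499, so the next rule applies.
Okafor and Osei both have date of admission to current standing Apr 23, 2008, so the next rule applies.
Among Okafor and Osei, alphabetically by surname: Okafor before Osei.
Full order: Salazar, Obi, Andersen, Leclerc, Farouk, Okafor, Osei, Fontaine.

Salazar, Obi, Andersen, Leclerc, Farouk, Okafor, Osei, Fontaine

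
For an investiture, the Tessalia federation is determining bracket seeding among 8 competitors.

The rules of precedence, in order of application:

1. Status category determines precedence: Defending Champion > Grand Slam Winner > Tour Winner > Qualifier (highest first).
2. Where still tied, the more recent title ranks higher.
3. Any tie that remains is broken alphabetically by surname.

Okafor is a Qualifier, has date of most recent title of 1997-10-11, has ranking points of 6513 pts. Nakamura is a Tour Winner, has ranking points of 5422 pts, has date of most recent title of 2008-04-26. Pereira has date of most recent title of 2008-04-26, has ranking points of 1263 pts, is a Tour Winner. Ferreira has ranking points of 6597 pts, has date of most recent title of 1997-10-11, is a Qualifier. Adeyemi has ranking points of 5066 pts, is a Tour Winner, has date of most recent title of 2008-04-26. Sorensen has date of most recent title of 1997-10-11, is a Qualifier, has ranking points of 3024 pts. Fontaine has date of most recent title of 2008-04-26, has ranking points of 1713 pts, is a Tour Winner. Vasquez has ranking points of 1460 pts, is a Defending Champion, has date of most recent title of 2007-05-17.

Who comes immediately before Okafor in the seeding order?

Ferreira

By status category: Vasquez (Defending Champion); then Adeyemi, Fontaine, Nakamura and Pereira (Tour Winner); then Ferreira, Okafor and Sorensen (Qualifier).
Adeyemi, Fontaine, Nakamura and Pereira all have date of most recent title 2008-04-26, so the next rule applies.
Among Adeyemi, Fontaine, Nakamura and Pereira, alphabetically by surname: Adeyemi before Fontaine before Nakamura before Pereira.
Ferreira, Okafor and Sorensen all have date of most recent title 1997-10-11, so the next rule applies.
Among Ferreira, Okafor and Sorensen, alphabetically by surname: Ferreira before Okafor before Sorensen.
Order: Vasquez, Adeyemi, Fontaine, Nakamura, Pereira, Ferreira, Okafor, Sorensen.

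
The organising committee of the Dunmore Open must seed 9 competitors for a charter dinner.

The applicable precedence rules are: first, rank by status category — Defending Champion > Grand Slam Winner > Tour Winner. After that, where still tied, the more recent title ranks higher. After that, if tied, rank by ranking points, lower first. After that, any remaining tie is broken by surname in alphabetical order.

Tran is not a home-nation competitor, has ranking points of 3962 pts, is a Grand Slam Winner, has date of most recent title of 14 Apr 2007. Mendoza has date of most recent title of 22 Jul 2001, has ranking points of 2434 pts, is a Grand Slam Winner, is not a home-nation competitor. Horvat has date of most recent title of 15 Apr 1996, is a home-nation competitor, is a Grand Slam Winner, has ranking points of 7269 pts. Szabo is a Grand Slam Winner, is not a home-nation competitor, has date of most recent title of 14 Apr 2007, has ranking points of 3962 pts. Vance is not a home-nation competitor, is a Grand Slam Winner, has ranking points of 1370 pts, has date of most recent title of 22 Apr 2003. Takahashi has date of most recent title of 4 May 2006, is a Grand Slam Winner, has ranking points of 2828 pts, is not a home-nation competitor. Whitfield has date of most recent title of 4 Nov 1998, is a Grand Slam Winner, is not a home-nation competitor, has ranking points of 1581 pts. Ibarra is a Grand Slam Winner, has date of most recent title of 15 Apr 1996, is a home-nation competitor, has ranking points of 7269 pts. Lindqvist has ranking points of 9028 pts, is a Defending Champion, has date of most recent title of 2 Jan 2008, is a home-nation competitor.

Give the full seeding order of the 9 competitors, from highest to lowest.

By status category: Lindqvist (Defending Champion); then Szabo, Tran, Takahashi, Vance, Mendoza, Whitfield, Horvat and Ibarra (Grand Slam Winner).
Among Szabo, Tran, Takahashi, Vance, Mendoza, Whitfield, Horvat and Ibarra, by date of most recent title (later first): Szabo and Tran (14 Apr 2007) before Takahashi (4 May 2006) before Vance (22 Apr 2003) before Mendoza (22 Jul 2001) before Whitfield (4 Nov 1998) before Horvat and Ibarra (15 Apr 1996).
Szabo and Tran both have ranking points 3962 pts, so the next rule applies.
Among Szabo and Tran, alphabetically by surname: Szabo before Tran.
Horvat and Ibarra both have ranking points 7269 pts, so the next rule applies.
Among Horvat and Ibarra, alphabetically by surname: Horvat before Ibarra.
Full order: Lindqvist, Szabo, Tran, Takahashi, Vance, Mendoza, Whitfield, Horvat, Ibarra.

Lindqvist, Szabo, Tran, Takahashi, Vance, Mendoza, Whitfield, Horvat, Ibarra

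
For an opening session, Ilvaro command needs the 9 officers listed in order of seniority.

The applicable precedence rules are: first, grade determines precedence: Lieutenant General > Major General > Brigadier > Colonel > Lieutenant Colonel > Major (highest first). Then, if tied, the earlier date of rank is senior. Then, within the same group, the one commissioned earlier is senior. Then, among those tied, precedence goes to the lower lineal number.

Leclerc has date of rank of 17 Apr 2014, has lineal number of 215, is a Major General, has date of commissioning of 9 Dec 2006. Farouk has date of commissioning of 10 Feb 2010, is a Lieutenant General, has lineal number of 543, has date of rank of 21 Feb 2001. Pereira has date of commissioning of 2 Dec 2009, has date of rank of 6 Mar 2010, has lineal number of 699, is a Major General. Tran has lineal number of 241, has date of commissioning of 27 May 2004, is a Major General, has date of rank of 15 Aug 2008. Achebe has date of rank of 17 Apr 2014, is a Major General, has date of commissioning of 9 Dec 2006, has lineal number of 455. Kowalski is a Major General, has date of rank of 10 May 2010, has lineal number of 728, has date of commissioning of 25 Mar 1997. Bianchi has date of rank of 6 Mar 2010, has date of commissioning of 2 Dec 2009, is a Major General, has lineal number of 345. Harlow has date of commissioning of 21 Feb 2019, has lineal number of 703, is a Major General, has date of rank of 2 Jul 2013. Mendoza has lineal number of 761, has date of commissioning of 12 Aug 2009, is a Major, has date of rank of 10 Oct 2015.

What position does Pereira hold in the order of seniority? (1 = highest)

4

By grade: Farouk (Lieutenant General); then Tran, Bianchi, Pereira, Kowalski, Harlow, Leclerc and Achebe (Major General); then Mendoza (Major).
Among Tran, Bianchi, Pereira, Kowalski, Harlow, Leclerc and Achebe, by date of rank (earlier first): Tran (15 Aug 2008) before Bianchi and Pereira (6 Mar 2010) before Kowalski (10 May 2010) before Harlow (2 Jul 2013) before Leclerc and Achebe (17 Apr 2014).
Bianchi and Pereira both have date of commissioning 2 Dec 2009, so the next rule applies.
Among Bianchi and Pereira, by lineal number (lower first): Bianchi (345) before Pereira (699).
Leclerc and Achebe both have date of commissioning 9 Dec 2006, so the next rule applies.
Among Leclerc and Achebe, by lineal number (lower first): Leclerc (215) before Achebe (455).
Order: Farouk, Tran, Bianchi, Pereira, Kowalski, Harlow, Leclerc, Achebe, Mendoza. So position 4.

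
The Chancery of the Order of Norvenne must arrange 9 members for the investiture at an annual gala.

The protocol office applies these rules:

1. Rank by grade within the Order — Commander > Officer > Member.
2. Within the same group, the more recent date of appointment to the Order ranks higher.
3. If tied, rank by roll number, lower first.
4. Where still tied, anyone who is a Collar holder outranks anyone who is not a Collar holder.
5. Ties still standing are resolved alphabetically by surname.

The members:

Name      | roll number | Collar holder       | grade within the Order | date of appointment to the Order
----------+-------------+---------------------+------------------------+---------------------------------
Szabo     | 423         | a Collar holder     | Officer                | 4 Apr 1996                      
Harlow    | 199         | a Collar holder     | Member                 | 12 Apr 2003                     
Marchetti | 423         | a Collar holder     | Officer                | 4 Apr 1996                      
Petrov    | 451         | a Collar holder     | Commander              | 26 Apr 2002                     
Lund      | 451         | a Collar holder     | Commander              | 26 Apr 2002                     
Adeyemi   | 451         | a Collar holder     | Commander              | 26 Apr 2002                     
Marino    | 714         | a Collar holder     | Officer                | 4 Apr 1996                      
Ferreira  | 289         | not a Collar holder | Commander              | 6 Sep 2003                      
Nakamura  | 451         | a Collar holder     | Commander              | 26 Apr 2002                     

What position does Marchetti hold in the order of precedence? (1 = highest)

6

By grade within the Order: Ferreira, Adeyemi, Lund, Nakamura and Petrov (Commander); then Marchetti, Szabo and Marino (Officer); then Harlow (Member).
Among Ferreira, Adeyemi, Lund, Nakamura and Petrov, by date of appointment to the Order (later first): Ferreira (6 Sep 2003) before Adeyemi, Lund, Nakamura and Petrov (26 Apr 2002).
Adeyemi, Lund, Nakamura and Petrov all have roll number 451, so the next rule applies.
Adeyemi, Lund, Nakamura and Petrov are each a Collar holder, so the next rule applies.
Among Adeyemi, Lund, Nakamura and Petrov, alphabetically by surname: Adeyemi before Lund before Nakamura before Petrov.
Marchetti, Szabo and Marino all have date of appointment to the Order 4 Apr 1996, so the next rule applies.
Among Marchetti, Szabo and Marino, by roll number (lower first): Marchetti and Szabo (423) before Marino (714).
Marchetti and Szabo are each a Collar holder, so the next rule applies.
Among Marchetti and Szabo, alphabetically by surname: Marchetti before Szabo.
Order: Ferreira, Adeyemi, Lund, Nakamura, Petrov, Marchetti, Szabo, Marino, Harlow. So position 6.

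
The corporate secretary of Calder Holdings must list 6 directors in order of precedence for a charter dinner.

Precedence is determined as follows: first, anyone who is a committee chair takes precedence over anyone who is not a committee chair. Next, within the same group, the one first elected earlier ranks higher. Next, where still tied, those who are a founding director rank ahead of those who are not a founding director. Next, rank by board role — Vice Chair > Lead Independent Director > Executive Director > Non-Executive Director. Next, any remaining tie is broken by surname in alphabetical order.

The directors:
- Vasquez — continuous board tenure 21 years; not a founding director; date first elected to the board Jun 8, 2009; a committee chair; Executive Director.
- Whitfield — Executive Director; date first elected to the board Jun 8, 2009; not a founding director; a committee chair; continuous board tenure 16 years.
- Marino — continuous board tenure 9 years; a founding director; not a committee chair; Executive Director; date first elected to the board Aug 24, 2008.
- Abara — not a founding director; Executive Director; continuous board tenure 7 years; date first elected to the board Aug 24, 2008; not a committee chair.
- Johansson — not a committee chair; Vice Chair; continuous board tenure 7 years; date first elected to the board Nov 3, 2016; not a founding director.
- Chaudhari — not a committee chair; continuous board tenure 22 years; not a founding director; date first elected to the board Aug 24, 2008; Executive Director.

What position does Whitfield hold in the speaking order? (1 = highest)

By the first rule: Vasquez and Whitfield (both a committee chair); then Marino, Abara, Chaudhari and Johansson (each not a committee chair).
Vasquez and Whitfield both have date first elected to the board Jun 8, 2009, so the next rule applies.
Vasquez and Whitfield are each not a founding director, so the next rule applies.
Vasquez and Whitfield are each Executive Director, so the next rule applies.
Among Vasquez and Whitfield, alphabetically by surname: Vasquez before Whitfield.
Among Marino, Abara, Chaudhari and Johansson, by date first elected to the board (earlier first): Marino, Abara and Chaudhari (Aug 24, 2008) before Johansson (Nov 3, 2016).
Among Marino, Abara and Chaudhari, a founding director before not a founding director: Marino (a founding director) before Abara and Chaudhari (not a founding director).
Abara and Chaudhari are each Executive Director, so the next rule applies.
Among Abara and Chaudhari, alphabetically by surname: Abara before Chaudhari.
Order: Vasquez, Whitfield, Marino, Abara, Chaudhari, Johansson. So position 2.

2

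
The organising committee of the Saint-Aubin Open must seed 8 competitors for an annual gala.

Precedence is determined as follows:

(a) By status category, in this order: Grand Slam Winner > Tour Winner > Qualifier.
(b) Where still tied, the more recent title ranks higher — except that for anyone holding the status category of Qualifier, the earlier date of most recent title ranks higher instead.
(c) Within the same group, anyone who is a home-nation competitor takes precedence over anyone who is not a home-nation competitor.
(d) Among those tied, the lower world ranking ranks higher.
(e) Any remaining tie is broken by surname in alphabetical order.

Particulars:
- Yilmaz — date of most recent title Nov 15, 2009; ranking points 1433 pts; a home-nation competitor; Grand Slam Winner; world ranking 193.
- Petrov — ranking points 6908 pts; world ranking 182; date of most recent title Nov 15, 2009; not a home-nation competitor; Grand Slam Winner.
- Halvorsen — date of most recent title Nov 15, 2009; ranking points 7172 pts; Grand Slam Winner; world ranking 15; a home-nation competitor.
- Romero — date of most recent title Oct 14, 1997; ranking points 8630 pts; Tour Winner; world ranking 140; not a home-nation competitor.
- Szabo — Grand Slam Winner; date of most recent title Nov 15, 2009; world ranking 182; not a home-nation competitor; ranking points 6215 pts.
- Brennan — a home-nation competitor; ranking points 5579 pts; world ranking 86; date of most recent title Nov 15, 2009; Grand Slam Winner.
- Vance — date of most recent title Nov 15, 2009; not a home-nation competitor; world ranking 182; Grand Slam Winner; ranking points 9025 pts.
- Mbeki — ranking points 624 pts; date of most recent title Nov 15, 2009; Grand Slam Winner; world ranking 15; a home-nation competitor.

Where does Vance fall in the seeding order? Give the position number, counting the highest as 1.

By status category: Halvorsen, Mbeki, Brennan, Yilmaz, Petrov, Szabo and Vance (Grand Slam Winner); then Romero (Tour Winner).
Halvorsen, Mbeki, Brennan, Yilmaz, Petrov, Szabo and Vance all have date of most recent title Nov 15, 2009, so the next rule applies.
Among Halvorsen, Mbeki, Brennan, Yilmaz, Petrov, Szabo and Vance, a home-nation competitor before not a home-nation competitor: Halvorsen, Mbeki, Brennan and Yilmaz (a home-nation competitor) before Petrov, Szabo and Vance (not a home-nation competitor).
Among Halvorsen, Mbeki, Brennan and Yilmaz, by world ranking (lower first): Halvorsen and Mbeki (15) before Brennan (86) before Yilmaz (193).
Among Halvorsen and Mbeki, alphabetically by surname: Halvorsen before Mbeki.
Petrov, Szabo and Vance all have world ranking 182, so the next rule applies.
Among Petrov, Szabo and Vance, alphabetically by surname: Petrov before Szabo before Vance.
Order: Halvorsen, Mbeki, Brennan, Yilmaz, Petrov, Szabo, Vance, Romero. So position 7.

7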